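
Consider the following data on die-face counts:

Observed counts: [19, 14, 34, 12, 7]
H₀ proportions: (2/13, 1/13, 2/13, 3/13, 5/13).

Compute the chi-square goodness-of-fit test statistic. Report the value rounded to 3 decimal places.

test statistic = 67.022

n = 86; E_i = n·p_i = [13.23, 6.62, 13.23, 19.85, 33.08]
χ² = (19−13.23)²/13.23 + (14−6.62)²/6.62 + (34−13.23)²/13.23 + (12−19.85)²/19.85 + (7−33.08)²/33.08 = 67.0221
df = 4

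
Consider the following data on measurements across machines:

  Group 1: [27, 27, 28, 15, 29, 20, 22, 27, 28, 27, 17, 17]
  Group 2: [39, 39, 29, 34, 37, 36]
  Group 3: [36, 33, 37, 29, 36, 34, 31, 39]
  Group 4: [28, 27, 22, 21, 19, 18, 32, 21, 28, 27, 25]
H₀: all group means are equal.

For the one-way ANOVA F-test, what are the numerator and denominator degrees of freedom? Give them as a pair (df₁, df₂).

degrees of freedom = [3, 33]

k = 4 groups, N = 37 total
df = (k−1, N−k) = (4−1, 37−4) = (3, 33)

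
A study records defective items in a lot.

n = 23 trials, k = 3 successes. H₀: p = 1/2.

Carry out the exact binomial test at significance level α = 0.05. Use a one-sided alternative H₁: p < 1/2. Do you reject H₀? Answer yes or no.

reject H₀: yes

Exact binomial: n=23, k=3, p₀=1/2=0.5000
P(X≤3) from Σ C(n,i)·p₀^i·(1−p₀)^(n−i)
p-value (one-sided, H₁ less) = 0.00024
At α=0.05: p < α → reject H₀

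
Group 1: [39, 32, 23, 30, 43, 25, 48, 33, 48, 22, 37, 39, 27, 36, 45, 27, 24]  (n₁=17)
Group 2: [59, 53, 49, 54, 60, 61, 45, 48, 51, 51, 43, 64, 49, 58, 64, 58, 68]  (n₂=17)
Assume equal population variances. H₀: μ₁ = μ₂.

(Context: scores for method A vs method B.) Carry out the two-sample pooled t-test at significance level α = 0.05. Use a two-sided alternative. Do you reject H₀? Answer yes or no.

reject H₀: yes

x̄₁=34.000, s₁=8.739, n₁=17
x̄₂=55.000, s₂=7.194, n₂=17
s_p² = [16·8.739² + 16·7.194²]/32 = 64.0625
SE = √(s_p²·(1/17+1/17)) = 2.7453
t = (34.000−55.000)/2.7453 = -7.6494
df = 32
p-value (two-sided) = 0.00000
At α=0.05: p < α → reject H₀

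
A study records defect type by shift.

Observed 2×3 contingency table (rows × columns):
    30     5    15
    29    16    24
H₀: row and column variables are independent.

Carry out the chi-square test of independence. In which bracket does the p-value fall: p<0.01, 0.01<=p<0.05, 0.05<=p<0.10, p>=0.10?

p-value bracket: 0.05<=p<0.10

Row totals [50, 69], col totals [59, 21, 39], n=119
χ² = (30−24.79)²/24.79 + (5−8.82)²/8.82 + (15−16.39)²/16.39 + (29−34.21)²/34.21 + (16−12.18)²/12.18 + (24−22.61)²/22.61 = 4.9483
df = 2
p-value (upper-tail) = 0.08423
→ bracket: 0.05<=p<0.10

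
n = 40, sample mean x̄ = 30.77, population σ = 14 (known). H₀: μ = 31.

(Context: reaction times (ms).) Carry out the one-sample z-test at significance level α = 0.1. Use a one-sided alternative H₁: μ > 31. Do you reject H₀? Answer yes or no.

reject H₀: no

SE = σ/√n = 14/√40 = 2.2136
z = (x̄−μ₀)/SE = (30.77−31)/2.2136 = -0.1039
p-value (one-sided, H₁ greater) = 0.54138
At α=0.1: p ≥ α → fail to reject H₀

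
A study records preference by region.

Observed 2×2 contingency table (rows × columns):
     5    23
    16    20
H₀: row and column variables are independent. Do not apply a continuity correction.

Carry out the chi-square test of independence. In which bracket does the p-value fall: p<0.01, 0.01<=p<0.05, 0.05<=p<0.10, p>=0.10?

p-value bracket: 0.01<=p<0.05

Row totals [28, 36], col totals [21, 43], n=64
χ² = (5−9.19)²/9.19 + (23−18.81)²/18.81 + (16−11.81)²/11.81 + (20−24.19)²/24.19 = 5.0501
df = 1
p-value (upper-tail) = 0.02462
→ bracket: 0.01<=p<0.05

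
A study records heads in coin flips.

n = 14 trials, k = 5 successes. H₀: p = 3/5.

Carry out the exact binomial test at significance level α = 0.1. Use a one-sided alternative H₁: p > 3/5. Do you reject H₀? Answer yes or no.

reject H₀: no

Exact binomial: n=14, k=5, p₀=3/5=0.6000
P(X≥5) from Σ C(n,i)·p₀^i·(1−p₀)^(n−i)
p-value (one-sided, H₁ greater) = 0.98249
At α=0.1: p ≥ α → fail to reject H₀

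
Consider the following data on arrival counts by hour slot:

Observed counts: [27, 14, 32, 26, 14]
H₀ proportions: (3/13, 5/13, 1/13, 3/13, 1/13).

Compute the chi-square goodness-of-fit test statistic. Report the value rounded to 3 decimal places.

n = 113; E_i = n·p_i = [26.08, 43.46, 8.69, 26.08, 8.69]
χ² = (27−26.08)²/26.08 + (14−43.46)²/43.46 + (32−8.69)²/8.69 + (26−26.08)²/26.08 + (14−8.69)²/8.69 = 85.7428
df = 4

test statistic = 85.743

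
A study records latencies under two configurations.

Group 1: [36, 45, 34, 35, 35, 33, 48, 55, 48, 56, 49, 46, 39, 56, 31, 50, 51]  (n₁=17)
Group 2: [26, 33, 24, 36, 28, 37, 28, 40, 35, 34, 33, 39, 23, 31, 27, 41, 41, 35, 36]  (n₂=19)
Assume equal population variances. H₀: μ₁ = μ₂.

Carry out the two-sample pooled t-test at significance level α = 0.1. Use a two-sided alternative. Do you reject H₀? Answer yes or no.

x̄₁=43.941, s₁=8.649, n₁=17
x̄₂=33.000, s₂=5.657, n₂=19
s_p² = [16·8.649² + 18·5.657²]/34 = 52.1453
SE = √(s_p²·(1/17+1/19)) = 2.4108
t = (43.941−33.000)/2.4108 = 4.5384
df = 34
p-value (two-sided) = 0.00007
At α=0.1: p < α → reject H₀

reject H₀: yes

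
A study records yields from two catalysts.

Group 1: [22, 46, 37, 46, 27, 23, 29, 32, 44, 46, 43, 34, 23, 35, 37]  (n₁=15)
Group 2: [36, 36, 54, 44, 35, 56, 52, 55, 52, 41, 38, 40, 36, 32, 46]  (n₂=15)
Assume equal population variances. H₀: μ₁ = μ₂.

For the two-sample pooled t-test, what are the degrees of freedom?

df = n₁ + n₂ − 2 = 15 + 15 − 2 = 28

degrees of freedom = 28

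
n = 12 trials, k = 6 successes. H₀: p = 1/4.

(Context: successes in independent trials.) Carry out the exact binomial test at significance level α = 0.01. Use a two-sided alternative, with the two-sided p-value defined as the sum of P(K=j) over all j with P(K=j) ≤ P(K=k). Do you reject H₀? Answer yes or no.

reject H₀: no

Exact binomial: n=12, k=6, p₀=1/4=0.2500
P(X=j) = C(n,j)·p₀^j·(1−p₀)^(n−j); p = Σ P(X=j) over j with P(X=j) ≤ P(X=6)
p-value (two-sided) = 0.08608
At α=0.01: p ≥ α → fail to reject H₀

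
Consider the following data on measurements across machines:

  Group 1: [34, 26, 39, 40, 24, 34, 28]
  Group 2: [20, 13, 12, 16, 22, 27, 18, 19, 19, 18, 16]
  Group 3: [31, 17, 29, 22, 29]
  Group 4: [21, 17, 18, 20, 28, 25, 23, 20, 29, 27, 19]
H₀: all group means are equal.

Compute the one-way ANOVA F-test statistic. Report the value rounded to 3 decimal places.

test statistic = 11.983

Group means [32.14, 18.18, 25.60, 22.45], grand mean 23.529
SSB = Σnᵢ(x̄ᵢ−x̄)² = 868.050; SSW = ΣΣ(x−x̄ᵢ)² = 724.421
MSB = 868.050/3 = 289.3499; MSW = 724.421/30 = 24.1474
F = MSB/MSW = 11.9827
df = (3, 30)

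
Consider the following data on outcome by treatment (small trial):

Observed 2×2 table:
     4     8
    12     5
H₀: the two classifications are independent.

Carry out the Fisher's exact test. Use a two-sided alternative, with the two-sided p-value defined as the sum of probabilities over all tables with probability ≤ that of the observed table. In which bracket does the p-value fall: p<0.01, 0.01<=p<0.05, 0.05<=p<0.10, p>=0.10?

Margins: r₁=12, r₂=17, c₁=16, c₂=13, n=29
p_obs = C(12,4)·C(17,12)/C(29,16); sum pmf over tables with pmf ≤ p_obs
p-value (two-sided) = 0.06670
→ bracket: 0.05<=p<0.10

p-value bracket: 0.05<=p<0.10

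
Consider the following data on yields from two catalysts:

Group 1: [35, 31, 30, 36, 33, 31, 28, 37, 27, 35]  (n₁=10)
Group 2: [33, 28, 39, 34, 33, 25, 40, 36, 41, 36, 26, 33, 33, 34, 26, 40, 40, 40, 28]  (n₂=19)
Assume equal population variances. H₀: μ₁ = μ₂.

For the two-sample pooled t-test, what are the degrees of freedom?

df = n₁ + n₂ − 2 = 10 + 19 − 2 = 27

degrees of freedom = 27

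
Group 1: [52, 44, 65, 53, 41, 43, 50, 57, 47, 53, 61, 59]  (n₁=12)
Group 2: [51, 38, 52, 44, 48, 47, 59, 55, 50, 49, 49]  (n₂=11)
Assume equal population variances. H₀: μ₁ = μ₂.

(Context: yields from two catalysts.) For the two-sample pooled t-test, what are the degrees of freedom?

df = n₁ + n₂ − 2 = 12 + 11 − 2 = 21

degrees of freedom = 21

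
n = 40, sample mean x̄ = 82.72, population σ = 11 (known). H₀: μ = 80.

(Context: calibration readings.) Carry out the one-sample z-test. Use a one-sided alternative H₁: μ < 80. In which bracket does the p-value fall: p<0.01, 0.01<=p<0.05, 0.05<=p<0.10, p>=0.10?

SE = σ/√n = 11/√40 = 1.7393
z = (x̄−μ₀)/SE = (82.72−80)/1.7393 = 1.5639
p-value (one-sided, H₁ less) = 0.94108
→ bracket: p>=0.10

p-value bracket: p>=0.10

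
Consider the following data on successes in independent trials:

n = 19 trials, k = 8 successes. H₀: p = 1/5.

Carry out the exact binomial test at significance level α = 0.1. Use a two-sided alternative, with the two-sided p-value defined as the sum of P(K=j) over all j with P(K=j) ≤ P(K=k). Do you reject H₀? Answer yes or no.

Exact binomial: n=19, k=8, p₀=1/5=0.2000
P(X=j) = C(n,j)·p₀^j·(1−p₀)^(n−j); p = Σ P(X=j) over j with P(X=j) ≤ P(X=8)
p-value (two-sided) = 0.03769
At α=0.1: p < α → reject H₀

reject H₀: yes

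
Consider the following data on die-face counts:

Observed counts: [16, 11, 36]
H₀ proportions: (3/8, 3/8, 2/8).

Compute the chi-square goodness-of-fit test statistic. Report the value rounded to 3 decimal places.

test statistic = 35.243

n = 63; E_i = n·p_i = [23.62, 23.62, 15.75]
χ² = (16−23.62)²/23.62 + (11−23.62)²/23.62 + (36−15.75)²/15.75 = 35.2434
df = 2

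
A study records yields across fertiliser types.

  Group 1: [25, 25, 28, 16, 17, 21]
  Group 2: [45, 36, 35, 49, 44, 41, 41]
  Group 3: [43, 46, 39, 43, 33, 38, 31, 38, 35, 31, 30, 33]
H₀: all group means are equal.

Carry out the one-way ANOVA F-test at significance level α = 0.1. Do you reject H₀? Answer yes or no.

Group means [22.00, 41.57, 36.67], grand mean 34.520
SSB = Σnᵢ(x̄ᵢ−x̄)² = 1343.859; SSW = ΣΣ(x−x̄ᵢ)² = 578.381
MSB = 1343.859/2 = 671.9295; MSW = 578.381/22 = 26.2900
F = MSB/MSW = 25.5583
df = (2, 22)
p-value (upper-tail) = 0.00000
At α=0.1: p < α → reject H₀

reject H₀: yes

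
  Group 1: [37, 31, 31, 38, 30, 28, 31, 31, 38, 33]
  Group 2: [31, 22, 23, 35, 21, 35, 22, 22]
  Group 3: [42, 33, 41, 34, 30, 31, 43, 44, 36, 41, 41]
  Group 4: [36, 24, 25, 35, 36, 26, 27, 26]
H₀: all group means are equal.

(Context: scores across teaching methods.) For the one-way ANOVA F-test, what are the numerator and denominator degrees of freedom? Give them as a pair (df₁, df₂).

degrees of freedom = [3, 33]

k = 4 groups, N = 37 total
df = (k−1, N−k) = (4−1, 37−4) = (3, 33)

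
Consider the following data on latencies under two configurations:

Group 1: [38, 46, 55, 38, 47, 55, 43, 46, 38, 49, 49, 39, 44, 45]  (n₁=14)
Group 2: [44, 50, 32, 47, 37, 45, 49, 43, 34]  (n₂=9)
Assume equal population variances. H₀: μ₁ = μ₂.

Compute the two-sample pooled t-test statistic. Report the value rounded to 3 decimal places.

test statistic = 1.089

x̄₁=45.143, s₁=5.723, n₁=14
x̄₂=42.333, s₂=6.519, n₂=9
s_p² = [13·5.723² + 8·6.519²]/21 = 36.4626
SE = √(s_p²·(1/14+1/9)) = 2.5799
t = (45.143−42.333)/2.5799 = 1.0890
df = 21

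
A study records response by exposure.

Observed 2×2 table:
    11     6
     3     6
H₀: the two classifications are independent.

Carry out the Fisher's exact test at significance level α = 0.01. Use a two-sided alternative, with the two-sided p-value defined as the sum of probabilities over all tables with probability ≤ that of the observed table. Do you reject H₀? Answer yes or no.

Margins: r₁=17, r₂=9, c₁=14, c₂=12, n=26
p_obs = C(17,11)·C(9,3)/C(26,14); sum pmf over tables with pmf ≤ p_obs
p-value (two-sided) = 0.21767
At α=0.01: p ≥ α → fail to reject H₀

reject H₀: no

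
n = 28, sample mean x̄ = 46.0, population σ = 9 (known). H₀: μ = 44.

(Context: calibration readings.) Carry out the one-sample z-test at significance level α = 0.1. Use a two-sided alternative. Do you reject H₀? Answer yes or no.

SE = σ/√n = 9/√28 = 1.7008
z = (x̄−μ₀)/SE = (46.0−44)/1.7008 = 1.1759
p-value (two-sided) = 0.23964
At α=0.1: p ≥ α → fail to reject H₀

reject H₀: no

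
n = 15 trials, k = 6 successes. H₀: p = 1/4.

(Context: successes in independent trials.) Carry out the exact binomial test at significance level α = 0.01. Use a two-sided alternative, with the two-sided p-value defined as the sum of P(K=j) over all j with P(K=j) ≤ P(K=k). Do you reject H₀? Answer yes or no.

Exact binomial: n=15, k=6, p₀=1/4=0.2500
P(X=j) = C(n,j)·p₀^j·(1−p₀)^(n−j); p = Σ P(X=j) over j with P(X=j) ≤ P(X=6)
p-value (two-sided) = 0.22855
At α=0.01: p ≥ α → fail to reject H₀

reject H₀: no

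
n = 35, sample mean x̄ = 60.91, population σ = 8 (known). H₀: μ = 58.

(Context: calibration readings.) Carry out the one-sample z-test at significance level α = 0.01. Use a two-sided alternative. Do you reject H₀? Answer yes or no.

reject H₀: no

SE = σ/√n = 8/√35 = 1.3522
z = (x̄−μ₀)/SE = (60.91−58)/1.3522 = 2.1520
p-value (two-sided) = 0.03140
At α=0.01: p ≥ α → fail to reject H₀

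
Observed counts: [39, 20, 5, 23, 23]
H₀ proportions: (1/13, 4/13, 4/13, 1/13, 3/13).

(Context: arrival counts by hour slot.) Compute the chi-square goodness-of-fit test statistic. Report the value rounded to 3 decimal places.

test statistic = 165.669

n = 110; E_i = n·p_i = [8.46, 33.85, 33.85, 8.46, 25.38]
χ² = (39−8.46)²/8.46 + (20−33.85)²/33.85 + (5−33.85)²/33.85 + (23−8.46)²/8.46 + (23−25.38)²/25.38 = 165.6689
df = 4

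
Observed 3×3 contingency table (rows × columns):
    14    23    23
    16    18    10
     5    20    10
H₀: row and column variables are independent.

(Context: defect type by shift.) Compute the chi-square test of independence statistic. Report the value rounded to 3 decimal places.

Row totals [60, 44, 35], col totals [35, 61, 43], n=139
χ² = (14−15.11)²/15.11 + (23−26.33)²/26.33 + (23−18.56)²/18.56 + (16−11.08)²/11.08 + (18−19.31)²/19.31 + (10−13.61)²/13.61 + (5−8.81)²/8.81 + (20−15.36)²/15.36 + (10−10.83)²/10.83 = 7.9116
df = 4

test statistic = 7.912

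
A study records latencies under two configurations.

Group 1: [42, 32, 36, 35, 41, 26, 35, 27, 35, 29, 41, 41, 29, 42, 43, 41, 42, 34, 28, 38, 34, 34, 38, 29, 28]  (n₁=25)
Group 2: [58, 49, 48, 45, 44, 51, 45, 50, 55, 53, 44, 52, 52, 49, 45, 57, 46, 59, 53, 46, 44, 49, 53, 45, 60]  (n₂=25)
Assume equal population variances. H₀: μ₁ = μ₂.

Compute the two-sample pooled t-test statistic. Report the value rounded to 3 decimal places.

test statistic = -9.965

x̄₁=35.200, s₁=5.538, n₁=25
x̄₂=50.080, s₂=5.008, n₂=25
s_p² = [24·5.538² + 24·5.008²]/48 = 27.8717
SE = √(s_p²·(1/25+1/25)) = 1.4932
t = (35.200−50.080)/1.4932 = -9.9650
df = 48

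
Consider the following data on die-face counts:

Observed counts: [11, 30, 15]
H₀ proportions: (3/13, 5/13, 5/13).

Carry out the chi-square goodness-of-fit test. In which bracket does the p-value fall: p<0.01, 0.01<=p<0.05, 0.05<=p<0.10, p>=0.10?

p-value bracket: 0.05<=p<0.10

n = 56; E_i = n·p_i = [12.92, 21.54, 21.54]
χ² = (11−12.92)²/12.92 + (30−21.54)²/21.54 + (15−21.54)²/21.54 = 5.5952
df = 2
p-value (upper-tail) = 0.06096
→ bracket: 0.05<=p<0.10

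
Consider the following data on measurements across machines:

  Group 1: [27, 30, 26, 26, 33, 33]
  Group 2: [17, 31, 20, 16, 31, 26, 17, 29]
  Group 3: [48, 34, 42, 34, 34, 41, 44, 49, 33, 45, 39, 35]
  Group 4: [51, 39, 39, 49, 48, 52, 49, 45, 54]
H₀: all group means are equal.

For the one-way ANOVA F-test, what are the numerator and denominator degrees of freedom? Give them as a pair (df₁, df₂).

degrees of freedom = [3, 31]

k = 4 groups, N = 35 total
df = (k−1, N−k) = (4−1, 35−4) = (3, 31)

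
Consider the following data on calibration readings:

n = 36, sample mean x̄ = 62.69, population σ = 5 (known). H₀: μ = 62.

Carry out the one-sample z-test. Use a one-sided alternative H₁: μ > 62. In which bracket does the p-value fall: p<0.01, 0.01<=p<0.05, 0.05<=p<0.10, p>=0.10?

SE = σ/√n = 5/√36 = 0.8333
z = (x̄−μ₀)/SE = (62.69−62)/0.8333 = 0.8280
p-value (one-sided, H₁ greater) = 0.20384
→ bracket: p>=0.10

p-value bracket: p>=0.10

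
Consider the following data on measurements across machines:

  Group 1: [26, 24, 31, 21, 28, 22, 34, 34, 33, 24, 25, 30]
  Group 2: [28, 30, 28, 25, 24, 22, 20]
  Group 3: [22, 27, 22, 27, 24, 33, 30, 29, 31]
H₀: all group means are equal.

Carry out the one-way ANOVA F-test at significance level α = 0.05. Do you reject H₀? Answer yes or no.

Group means [27.67, 25.29, 27.22], grand mean 26.929
SSB = Σnᵢ(x̄ᵢ−x̄)² = 26.206; SSW = ΣΣ(x−x̄ᵢ)² = 439.651
MSB = 26.206/2 = 13.1032; MSW = 439.651/25 = 17.5860
F = MSB/MSW = 0.7451
df = (2, 25)
p-value (upper-tail) = 0.48494
At α=0.05: p ≥ α → fail to reject H₀

reject H₀: no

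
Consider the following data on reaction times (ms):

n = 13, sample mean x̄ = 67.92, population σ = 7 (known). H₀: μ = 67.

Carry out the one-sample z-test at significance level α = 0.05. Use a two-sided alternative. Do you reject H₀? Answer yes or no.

reject H₀: no

SE = σ/√n = 7/√13 = 1.9415
z = (x̄−μ₀)/SE = (67.92−67)/1.9415 = 0.4739
p-value (two-sided) = 0.63559
At α=0.05: p ≥ α → fail to reject H₀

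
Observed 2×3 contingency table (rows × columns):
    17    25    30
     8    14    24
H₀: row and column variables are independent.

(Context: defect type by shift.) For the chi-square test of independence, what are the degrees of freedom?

degrees of freedom = 2

df = (r−1)(c−1) = (2−1)·(3−1) = 2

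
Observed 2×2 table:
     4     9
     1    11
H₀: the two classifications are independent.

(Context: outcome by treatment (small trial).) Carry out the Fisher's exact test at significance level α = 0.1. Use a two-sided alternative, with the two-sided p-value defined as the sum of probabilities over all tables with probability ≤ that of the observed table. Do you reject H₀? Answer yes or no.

reject H₀: no

Margins: r₁=13, r₂=12, c₁=5, c₂=20, n=25
p_obs = C(13,4)·C(12,1)/C(25,5); sum pmf over tables with pmf ≤ p_obs
p-value (two-sided) = 0.32174
At α=0.1: p ≥ α → fail to reject H₀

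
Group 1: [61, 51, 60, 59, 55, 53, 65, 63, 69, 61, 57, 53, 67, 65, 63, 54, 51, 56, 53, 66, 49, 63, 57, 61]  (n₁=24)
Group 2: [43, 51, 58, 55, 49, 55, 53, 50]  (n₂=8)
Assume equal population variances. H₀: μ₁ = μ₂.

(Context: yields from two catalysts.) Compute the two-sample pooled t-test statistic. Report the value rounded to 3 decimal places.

test statistic = 3.188

x̄₁=58.833, s₁=5.670, n₁=24
x̄₂=51.750, s₂=4.621, n₂=8
s_p² = [23·5.670² + 7·4.621²]/30 = 29.6278
SE = √(s_p²·(1/24+1/8)) = 2.2222
t = (58.833−51.750)/2.2222 = 3.1876
df = 30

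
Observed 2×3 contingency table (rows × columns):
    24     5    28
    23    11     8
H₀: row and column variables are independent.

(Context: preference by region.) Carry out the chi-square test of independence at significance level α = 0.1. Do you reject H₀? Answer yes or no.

reject H₀: yes

Row totals [57, 42], col totals [47, 16, 36], n=99
χ² = (24−27.06)²/27.06 + (5−9.21)²/9.21 + (28−20.73)²/20.73 + (23−19.94)²/19.94 + (11−6.79)²/6.79 + (8−15.27)²/15.27 = 11.3707
df = 2
p-value (upper-tail) = 0.00340
At α=0.1: p < α → reject H₀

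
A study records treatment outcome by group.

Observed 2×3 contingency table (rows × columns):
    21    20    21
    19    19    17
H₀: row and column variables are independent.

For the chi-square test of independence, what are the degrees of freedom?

df = (r−1)(c−1) = (2−1)·(3−1) = 2

degrees of freedom = 2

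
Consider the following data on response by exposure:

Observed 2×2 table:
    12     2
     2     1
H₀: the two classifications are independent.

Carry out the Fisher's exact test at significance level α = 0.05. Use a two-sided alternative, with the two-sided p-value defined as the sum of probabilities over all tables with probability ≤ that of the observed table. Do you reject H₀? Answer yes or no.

reject H₀: no

Margins: r₁=14, r₂=3, c₁=14, c₂=3, n=17
p_obs = C(14,12)·C(3,2)/C(17,14); sum pmf over tables with pmf ≤ p_obs
p-value (two-sided) = 0.46471
At α=0.05: p ≥ α → fail to reject H₀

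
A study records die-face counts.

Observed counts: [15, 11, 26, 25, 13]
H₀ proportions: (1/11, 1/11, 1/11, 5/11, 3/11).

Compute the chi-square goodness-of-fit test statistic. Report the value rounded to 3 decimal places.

test statistic = 57.074

n = 90; E_i = n·p_i = [8.18, 8.18, 8.18, 40.91, 24.55]
χ² = (15−8.18)²/8.18 + (11−8.18)²/8.18 + (26−8.18)²/8.18 + (25−40.91)²/40.91 + (13−24.55)²/24.55 = 57.0741
df = 4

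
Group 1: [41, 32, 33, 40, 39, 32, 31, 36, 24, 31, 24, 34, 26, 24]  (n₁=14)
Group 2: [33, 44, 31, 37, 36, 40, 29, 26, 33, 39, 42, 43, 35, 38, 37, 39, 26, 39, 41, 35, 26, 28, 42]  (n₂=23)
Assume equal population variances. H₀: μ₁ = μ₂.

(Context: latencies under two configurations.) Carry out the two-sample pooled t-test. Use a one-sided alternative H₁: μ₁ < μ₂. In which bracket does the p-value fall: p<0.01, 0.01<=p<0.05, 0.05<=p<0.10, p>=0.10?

p-value bracket: 0.01<=p<0.05

x̄₁=31.929, s₁=5.850, n₁=14
x̄₂=35.609, s₂=5.695, n₂=23
s_p² = [13·5.850² + 22·5.695²]/35 = 33.0973
SE = √(s_p²·(1/14+1/23)) = 1.9502
t = (31.929−35.609)/1.9502 = -1.8871
df = 35
p-value (one-sided, H₁ less) = 0.03373
→ bracket: 0.01<=p<0.05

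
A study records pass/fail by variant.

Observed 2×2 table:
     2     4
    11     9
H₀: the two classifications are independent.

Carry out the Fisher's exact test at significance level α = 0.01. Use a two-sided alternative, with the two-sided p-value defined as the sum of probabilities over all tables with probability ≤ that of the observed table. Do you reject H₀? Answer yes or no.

reject H₀: no

Margins: r₁=6, r₂=20, c₁=13, c₂=13, n=26
p_obs = C(6,2)·C(20,11)/C(26,13); sum pmf over tables with pmf ≤ p_obs
p-value (two-sided) = 0.64472
At α=0.01: p ≥ α → fail to reject H₀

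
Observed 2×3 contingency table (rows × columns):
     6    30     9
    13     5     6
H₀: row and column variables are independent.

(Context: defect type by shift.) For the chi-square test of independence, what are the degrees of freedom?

df = (r−1)(c−1) = (2−1)·(3−1) = 2

degrees of freedom = 2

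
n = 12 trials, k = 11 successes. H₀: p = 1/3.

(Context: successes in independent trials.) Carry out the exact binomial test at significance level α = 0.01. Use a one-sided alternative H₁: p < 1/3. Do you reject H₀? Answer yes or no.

Exact binomial: n=12, k=11, p₀=1/3=0.3333
P(X≤11) from Σ C(n,i)·p₀^i·(1−p₀)^(n−i)
p-value (one-sided, H₁ less) = 1.00000
At α=0.01: p ≥ α → fail to reject H₀

reject H₀: no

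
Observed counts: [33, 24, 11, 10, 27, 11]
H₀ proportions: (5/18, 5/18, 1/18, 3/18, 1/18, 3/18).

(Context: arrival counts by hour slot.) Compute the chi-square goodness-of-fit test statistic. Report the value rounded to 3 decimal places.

test statistic = 79.000

n = 116; E_i = n·p_i = [32.22, 32.22, 6.44, 19.33, 6.44, 19.33]
χ² = (33−32.22)²/32.22 + (24−32.22)²/32.22 + (11−6.44)²/6.44 + (10−19.33)²/19.33 + (27−6.44)²/6.44 + (11−19.33)²/19.33 = 79.0000
df = 5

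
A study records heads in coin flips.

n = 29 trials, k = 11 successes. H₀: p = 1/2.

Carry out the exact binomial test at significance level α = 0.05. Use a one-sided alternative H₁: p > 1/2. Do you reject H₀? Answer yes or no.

Exact binomial: n=29, k=11, p₀=1/2=0.5000
P(X≥11) from Σ C(n,i)·p₀^i·(1−p₀)^(n−i)
p-value (one-sided, H₁ greater) = 0.93198
At α=0.05: p ≥ α → fail to reject H₀

reject H₀: no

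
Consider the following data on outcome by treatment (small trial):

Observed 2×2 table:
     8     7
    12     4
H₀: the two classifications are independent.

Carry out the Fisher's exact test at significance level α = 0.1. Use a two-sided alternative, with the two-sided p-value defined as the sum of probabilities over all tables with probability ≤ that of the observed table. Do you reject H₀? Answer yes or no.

Margins: r₁=15, r₂=16, c₁=20, c₂=11, n=31
p_obs = C(15,8)·C(16,12)/C(31,20); sum pmf over tables with pmf ≤ p_obs
p-value (two-sided) = 0.27337
At α=0.1: p ≥ α → fail to reject H₀

reject H₀: no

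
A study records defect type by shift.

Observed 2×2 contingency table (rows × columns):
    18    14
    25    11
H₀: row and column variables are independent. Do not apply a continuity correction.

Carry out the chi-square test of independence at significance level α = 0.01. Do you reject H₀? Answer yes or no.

reject H₀: no

Row totals [32, 36], col totals [43, 25], n=68
χ² = (18−20.24)²/20.24 + (14−11.76)²/11.76 + (25−22.76)²/22.76 + (11−13.24)²/13.24 = 1.2686
df = 1
p-value (upper-tail) = 0.26002
At α=0.01: p ≥ α → fail to reject H₀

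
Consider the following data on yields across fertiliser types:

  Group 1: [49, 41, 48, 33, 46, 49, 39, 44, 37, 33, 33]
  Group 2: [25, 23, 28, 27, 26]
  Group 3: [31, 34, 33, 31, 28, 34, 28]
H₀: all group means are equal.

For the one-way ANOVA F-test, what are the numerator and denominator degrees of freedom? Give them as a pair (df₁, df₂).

degrees of freedom = [2, 20]

k = 3 groups, N = 23 total
df = (k−1, N−k) = (3−1, 23−3) = (2, 20)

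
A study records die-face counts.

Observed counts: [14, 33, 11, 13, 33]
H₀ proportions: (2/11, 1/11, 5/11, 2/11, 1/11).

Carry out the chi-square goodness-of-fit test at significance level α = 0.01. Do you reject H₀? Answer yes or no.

reject H₀: yes

n = 104; E_i = n·p_i = [18.91, 9.45, 47.27, 18.91, 9.45]
χ² = (14−18.91)²/18.91 + (33−9.45)²/9.45 + (11−47.27)²/47.27 + (13−18.91)²/18.91 + (33−9.45)²/9.45 = 148.2279
df = 4
p-value (upper-tail) = 0.00000
At α=0.01: p < α → reject H₀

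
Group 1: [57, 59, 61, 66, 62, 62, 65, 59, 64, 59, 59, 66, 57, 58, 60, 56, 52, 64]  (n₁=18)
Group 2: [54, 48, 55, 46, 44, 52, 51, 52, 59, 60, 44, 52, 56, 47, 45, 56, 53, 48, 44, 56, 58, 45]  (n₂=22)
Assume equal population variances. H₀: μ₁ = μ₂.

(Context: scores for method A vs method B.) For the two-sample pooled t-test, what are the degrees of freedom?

degrees of freedom = 38

df = n₁ + n₂ − 2 = 18 + 22 − 2 = 38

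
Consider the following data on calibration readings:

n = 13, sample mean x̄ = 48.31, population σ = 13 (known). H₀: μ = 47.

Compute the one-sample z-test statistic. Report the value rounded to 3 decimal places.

SE = σ/√n = 13/√13 = 3.6056
z = (x̄−μ₀)/SE = (48.31−47)/3.6056 = 0.3633

test statistic = 0.363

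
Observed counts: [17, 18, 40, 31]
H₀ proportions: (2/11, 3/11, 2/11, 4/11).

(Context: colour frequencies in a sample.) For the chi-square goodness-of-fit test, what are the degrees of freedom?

df = k − 1 = 4 − 1 = 3

degrees of freedom = 3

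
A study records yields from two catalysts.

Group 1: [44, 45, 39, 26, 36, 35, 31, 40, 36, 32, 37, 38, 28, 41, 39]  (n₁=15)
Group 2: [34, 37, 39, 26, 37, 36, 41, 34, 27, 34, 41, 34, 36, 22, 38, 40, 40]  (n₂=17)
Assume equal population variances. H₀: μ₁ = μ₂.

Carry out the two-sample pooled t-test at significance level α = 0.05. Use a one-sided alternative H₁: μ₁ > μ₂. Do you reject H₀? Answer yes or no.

reject H₀: no

x̄₁=36.467, s₁=5.423, n₁=15
x̄₂=35.059, s₂=5.448, n₂=17
s_p² = [14·5.423² + 16·5.448²]/30 = 29.5558
SE = √(s_p²·(1/15+1/17)) = 1.9259
t = (36.467−35.059)/1.9259 = 0.7310
df = 30
p-value (one-sided, H₁ greater) = 0.23522
At α=0.05: p ≥ α → fail to reject H₀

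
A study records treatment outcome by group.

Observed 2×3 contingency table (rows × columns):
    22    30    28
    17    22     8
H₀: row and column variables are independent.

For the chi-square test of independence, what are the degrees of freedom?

df = (r−1)(c−1) = (2−1)·(3−1) = 2

degrees of freedom = 2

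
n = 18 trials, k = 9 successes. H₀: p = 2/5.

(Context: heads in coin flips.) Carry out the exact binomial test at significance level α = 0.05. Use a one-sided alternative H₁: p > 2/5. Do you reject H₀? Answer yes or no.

reject H₀: no

Exact binomial: n=18, k=9, p₀=2/5=0.4000
P(X≥9) from Σ C(n,i)·p₀^i·(1−p₀)^(n−i)
p-value (one-sided, H₁ greater) = 0.26316
At α=0.05: p ≥ α → fail to reject H₀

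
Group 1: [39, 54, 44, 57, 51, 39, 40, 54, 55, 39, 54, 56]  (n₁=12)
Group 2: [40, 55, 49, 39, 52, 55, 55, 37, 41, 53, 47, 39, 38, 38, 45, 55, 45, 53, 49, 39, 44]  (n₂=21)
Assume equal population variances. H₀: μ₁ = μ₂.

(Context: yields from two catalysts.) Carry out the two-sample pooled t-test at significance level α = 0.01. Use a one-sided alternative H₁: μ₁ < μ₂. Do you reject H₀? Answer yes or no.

reject H₀: no

x̄₁=48.500, s₁=7.574, n₁=12
x̄₂=46.095, s₂=6.707, n₂=21
s_p² = [11·7.574² + 20·6.707²]/31 = 49.3810
SE = √(s_p²·(1/12+1/21)) = 2.5429
t = (48.500−46.095)/2.5429 = 0.9457
df = 31
p-value (one-sided, H₁ less) = 0.82418
At α=0.01: p ≥ α → fail to reject H₀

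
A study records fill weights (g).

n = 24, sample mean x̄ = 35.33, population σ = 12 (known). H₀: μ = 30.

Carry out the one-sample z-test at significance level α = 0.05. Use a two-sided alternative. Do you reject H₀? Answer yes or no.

reject H₀: yes

SE = σ/√n = 12/√24 = 2.4495
z = (x̄−μ₀)/SE = (35.33−30)/2.4495 = 2.1760
p-value (two-sided) = 0.02956
At α=0.05: p < α → reject H₀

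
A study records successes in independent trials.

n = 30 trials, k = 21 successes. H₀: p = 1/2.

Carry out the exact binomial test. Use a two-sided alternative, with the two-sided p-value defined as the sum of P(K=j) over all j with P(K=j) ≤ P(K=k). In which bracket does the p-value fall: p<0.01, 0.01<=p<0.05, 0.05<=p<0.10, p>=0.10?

p-value bracket: 0.01<=p<0.05

Exact binomial: n=30, k=21, p₀=1/2=0.5000
P(X=j) = C(n,j)·p₀^j·(1−p₀)^(n−j); p = Σ P(X=j) over j with P(X=j) ≤ P(X=21)
p-value (two-sided) = 0.04277
→ bracket: 0.01<=p<0.05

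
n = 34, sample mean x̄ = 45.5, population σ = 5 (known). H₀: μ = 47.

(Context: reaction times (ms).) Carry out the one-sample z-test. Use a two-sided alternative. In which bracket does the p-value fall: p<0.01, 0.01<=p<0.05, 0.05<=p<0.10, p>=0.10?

p-value bracket: 0.05<=p<0.10

SE = σ/√n = 5/√34 = 0.8575
z = (x̄−μ₀)/SE = (45.5−47)/0.8575 = -1.7493
p-value (two-sided) = 0.08024
→ bracket: 0.05<=p<0.10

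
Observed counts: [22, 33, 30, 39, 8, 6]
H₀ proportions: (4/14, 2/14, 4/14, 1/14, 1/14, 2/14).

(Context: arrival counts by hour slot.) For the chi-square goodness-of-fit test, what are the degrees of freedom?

degrees of freedom = 5

df = k − 1 = 6 − 1 = 5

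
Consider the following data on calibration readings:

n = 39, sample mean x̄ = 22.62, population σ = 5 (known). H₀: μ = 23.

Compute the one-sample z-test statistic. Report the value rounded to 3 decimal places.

test statistic = -0.475

SE = σ/√n = 5/√39 = 0.8006
z = (x̄−μ₀)/SE = (22.62−23)/0.8006 = -0.4746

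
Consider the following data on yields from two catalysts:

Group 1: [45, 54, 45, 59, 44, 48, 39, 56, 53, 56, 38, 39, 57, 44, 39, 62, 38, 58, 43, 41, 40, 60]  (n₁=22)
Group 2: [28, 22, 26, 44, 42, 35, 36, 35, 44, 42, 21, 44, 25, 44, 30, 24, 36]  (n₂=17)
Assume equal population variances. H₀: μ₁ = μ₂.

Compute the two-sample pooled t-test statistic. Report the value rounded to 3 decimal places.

x̄₁=48.091, s₁=8.343, n₁=22
x̄₂=34.000, s₂=8.471, n₂=17
s_p² = [21·8.343² + 16·8.471²]/37 = 70.5356
SE = √(s_p²·(1/22+1/17)) = 2.7121
t = (48.091−34.000)/2.7121 = 5.1956
df = 37

test statistic = 5.196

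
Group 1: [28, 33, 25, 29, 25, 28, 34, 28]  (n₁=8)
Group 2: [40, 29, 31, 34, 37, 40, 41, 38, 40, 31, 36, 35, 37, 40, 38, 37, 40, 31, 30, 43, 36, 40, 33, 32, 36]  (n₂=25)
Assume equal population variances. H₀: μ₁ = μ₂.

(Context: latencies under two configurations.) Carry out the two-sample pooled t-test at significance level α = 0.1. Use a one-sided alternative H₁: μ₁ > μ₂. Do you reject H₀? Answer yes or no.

reject H₀: no

x̄₁=28.750, s₁=3.284, n₁=8
x̄₂=36.200, s₂=3.926, n₂=25
s_p² = [7·3.284² + 24·3.926²]/31 = 14.3710
SE = √(s_p²·(1/8+1/25)) = 1.5399
t = (28.750−36.200)/1.5399 = -4.8381
df = 31
p-value (one-sided, H₁ greater) = 0.99998
At α=0.1: p ≥ α → fail to reject H₀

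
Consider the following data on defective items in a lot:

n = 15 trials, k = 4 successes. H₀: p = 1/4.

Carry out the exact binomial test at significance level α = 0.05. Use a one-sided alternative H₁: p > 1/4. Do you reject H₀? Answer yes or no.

Exact binomial: n=15, k=4, p₀=1/4=0.2500
P(X≥4) from Σ C(n,i)·p₀^i·(1−p₀)^(n−i)
p-value (one-sided, H₁ greater) = 0.53871
At α=0.05: p ≥ α → fail to reject H₀

reject H₀: no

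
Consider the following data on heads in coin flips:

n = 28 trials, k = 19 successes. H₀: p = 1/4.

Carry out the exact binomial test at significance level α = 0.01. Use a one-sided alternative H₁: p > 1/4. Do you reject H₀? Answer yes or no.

reject H₀: yes

Exact binomial: n=28, k=19, p₀=1/4=0.2500
P(X≥19) from Σ C(n,i)·p₀^i·(1−p₀)^(n−i)
p-value (one-sided, H₁ greater) = 0.00000
At α=0.01: p < α → reject H₀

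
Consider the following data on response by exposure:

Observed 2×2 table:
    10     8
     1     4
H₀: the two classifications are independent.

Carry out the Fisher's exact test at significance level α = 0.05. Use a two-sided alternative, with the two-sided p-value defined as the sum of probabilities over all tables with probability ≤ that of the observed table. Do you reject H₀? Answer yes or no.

reject H₀: no

Margins: r₁=18, r₂=5, c₁=11, c₂=12, n=23
p_obs = C(18,10)·C(5,1)/C(23,11); sum pmf over tables with pmf ≤ p_obs
p-value (two-sided) = 0.31677
At α=0.05: p ≥ α → fail to reject H₀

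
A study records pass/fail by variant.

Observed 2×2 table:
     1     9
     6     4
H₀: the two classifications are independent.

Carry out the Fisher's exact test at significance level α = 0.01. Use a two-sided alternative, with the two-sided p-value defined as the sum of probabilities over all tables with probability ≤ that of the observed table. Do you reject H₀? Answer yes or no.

reject H₀: no

Margins: r₁=10, r₂=10, c₁=7, c₂=13, n=20
p_obs = C(10,1)·C(10,6)/C(20,7); sum pmf over tables with pmf ≤ p_obs
p-value (two-sided) = 0.05728
At α=0.01: p ≥ α → fail to reject H₀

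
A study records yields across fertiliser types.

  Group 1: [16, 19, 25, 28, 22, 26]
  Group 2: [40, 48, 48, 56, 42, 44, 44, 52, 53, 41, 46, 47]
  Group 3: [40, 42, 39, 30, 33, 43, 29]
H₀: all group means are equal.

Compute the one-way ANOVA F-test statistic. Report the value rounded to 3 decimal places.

test statistic = 44.651

Group means [22.67, 46.75, 36.57], grand mean 38.120
SSB = Σnᵢ(x̄ᵢ−x̄)² = 2343.342; SSW = ΣΣ(x−x̄ᵢ)² = 577.298
MSB = 2343.342/2 = 1171.6712; MSW = 577.298/22 = 26.2408
F = MSB/MSW = 44.6507
df = (2, 22)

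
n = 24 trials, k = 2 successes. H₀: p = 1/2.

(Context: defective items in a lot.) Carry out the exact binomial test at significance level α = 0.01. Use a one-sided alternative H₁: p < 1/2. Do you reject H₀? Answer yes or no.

reject H₀: yes

Exact binomial: n=24, k=2, p₀=1/2=0.5000
P(X≤2) from Σ C(n,i)·p₀^i·(1−p₀)^(n−i)
p-value (one-sided, H₁ less) = 0.00002
At α=0.01: p < α → reject H₀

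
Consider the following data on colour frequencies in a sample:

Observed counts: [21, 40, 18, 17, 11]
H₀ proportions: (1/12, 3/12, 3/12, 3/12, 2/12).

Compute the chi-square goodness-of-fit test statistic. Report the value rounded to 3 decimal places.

test statistic = 31.972

n = 107; E_i = n·p_i = [8.92, 26.75, 26.75, 26.75, 17.83]
χ² = (21−8.92)²/8.92 + (40−26.75)²/26.75 + (18−26.75)²/26.75 + (17−26.75)²/26.75 + (11−17.83)²/17.83 = 31.9720
df = 4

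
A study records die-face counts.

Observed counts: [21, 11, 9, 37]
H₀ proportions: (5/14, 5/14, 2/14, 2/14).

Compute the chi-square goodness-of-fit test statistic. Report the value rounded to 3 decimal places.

test statistic = 72.303

n = 78; E_i = n·p_i = [27.86, 27.86, 11.14, 11.14]
χ² = (21−27.86)²/27.86 + (11−27.86)²/27.86 + (9−11.14)²/11.14 + (37−11.14)²/11.14 = 72.3026
df = 3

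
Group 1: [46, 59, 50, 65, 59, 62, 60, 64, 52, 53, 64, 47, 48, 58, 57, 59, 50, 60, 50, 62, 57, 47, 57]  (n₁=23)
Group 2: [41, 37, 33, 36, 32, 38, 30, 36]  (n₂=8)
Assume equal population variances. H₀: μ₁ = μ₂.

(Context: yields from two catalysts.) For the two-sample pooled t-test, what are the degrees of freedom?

df = n₁ + n₂ − 2 = 23 + 8 − 2 = 29

degrees of freedom = 29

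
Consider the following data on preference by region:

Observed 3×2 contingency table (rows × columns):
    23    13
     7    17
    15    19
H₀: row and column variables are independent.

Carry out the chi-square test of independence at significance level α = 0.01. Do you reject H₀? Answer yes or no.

reject H₀: no

Row totals [36, 24, 34], col totals [45, 49], n=94
χ² = (23−17.23)²/17.23 + (13−18.77)²/18.77 + (7−11.49)²/11.49 + (17−12.51)²/12.51 + (15−16.28)²/16.28 + (19−17.72)²/17.72 = 7.2580
df = 2
p-value (upper-tail) = 0.02654
At α=0.01: p ≥ α → fail to reject H₀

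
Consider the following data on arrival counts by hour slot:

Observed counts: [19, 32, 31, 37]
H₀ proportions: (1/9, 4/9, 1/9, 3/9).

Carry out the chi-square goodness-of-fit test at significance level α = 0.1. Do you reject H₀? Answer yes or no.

n = 119; E_i = n·p_i = [13.22, 52.89, 13.22, 39.67]
χ² = (19−13.22)²/13.22 + (32−52.89)²/52.89 + (31−13.22)²/13.22 + (37−39.67)²/39.67 = 34.8571
df = 3
p-value (upper-tail) = 0.00000
At α=0.1: p < α → reject H₀

reject H₀: yes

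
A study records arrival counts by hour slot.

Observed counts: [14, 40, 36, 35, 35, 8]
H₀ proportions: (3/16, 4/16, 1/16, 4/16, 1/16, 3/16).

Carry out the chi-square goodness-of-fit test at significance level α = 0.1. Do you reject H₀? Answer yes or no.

reject H₀: yes

n = 168; E_i = n·p_i = [31.50, 42.00, 10.50, 42.00, 10.50, 31.50]
χ² = (14−31.50)²/31.50 + (40−42.00)²/42.00 + (36−10.50)²/10.50 + (35−42.00)²/42.00 + (35−10.50)²/10.50 + (8−31.50)²/31.50 = 147.6111
df = 5
p-value (upper-tail) = 0.00000
At α=0.1: p < α → reject H₀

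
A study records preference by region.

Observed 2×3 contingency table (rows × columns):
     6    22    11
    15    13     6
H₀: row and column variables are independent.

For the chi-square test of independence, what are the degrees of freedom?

degrees of freedom = 2

df = (r−1)(c−1) = (2−1)·(3−1) = 2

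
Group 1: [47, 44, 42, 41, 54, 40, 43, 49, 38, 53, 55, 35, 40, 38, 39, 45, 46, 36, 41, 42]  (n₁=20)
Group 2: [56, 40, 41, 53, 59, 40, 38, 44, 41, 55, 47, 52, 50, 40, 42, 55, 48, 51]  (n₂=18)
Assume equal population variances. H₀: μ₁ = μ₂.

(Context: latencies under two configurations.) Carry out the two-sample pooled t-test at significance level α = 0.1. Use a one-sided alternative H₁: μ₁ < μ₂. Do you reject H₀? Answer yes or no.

x̄₁=43.400, s₁=5.780, n₁=20
x̄₂=47.333, s₂=6.739, n₂=18
s_p² = [19·5.780² + 17·6.739²]/36 = 39.0778
SE = √(s_p²·(1/20+1/18)) = 2.0310
t = (43.400−47.333)/2.0310 = -1.9367
df = 36
p-value (one-sided, H₁ less) = 0.03033
At α=0.1: p < α → reject H₀

reject H₀: yes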